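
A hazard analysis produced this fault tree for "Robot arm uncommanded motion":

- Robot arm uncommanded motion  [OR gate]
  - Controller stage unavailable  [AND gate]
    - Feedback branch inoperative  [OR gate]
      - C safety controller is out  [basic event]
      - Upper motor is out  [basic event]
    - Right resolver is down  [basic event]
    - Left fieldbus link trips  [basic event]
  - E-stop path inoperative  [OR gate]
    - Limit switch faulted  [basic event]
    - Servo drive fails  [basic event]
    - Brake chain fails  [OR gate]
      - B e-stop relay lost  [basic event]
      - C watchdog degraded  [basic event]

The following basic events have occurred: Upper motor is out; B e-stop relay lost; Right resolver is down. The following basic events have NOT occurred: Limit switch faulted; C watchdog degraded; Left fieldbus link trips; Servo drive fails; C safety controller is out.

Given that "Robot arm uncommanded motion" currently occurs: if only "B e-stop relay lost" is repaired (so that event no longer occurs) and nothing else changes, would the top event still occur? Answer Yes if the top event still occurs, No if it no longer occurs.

Counterfactual: set "B e-stop relay lost" to not occurred.
Feedback branch inoperative [OR]: C safety controller is out=not, Upper motor is out=occurs → at least one input occurs → occurs.
Controller stage unavailable [AND]: Feedback branch inoperative=occurs, Right resolver is down=occurs, Left fieldbus link trips=not → not all inputs occur → does not occur.
Brake chain fails [OR]: B e-stop relay lost=not, C watchdog degraded=not → no input occurs → does not occur.
E-stop path inoperative [OR]: Limit switch faulted=not, Servo drive fails=not, Brake chain fails=not → no input occurs → does not occur.
Robot arm uncommanded motion [OR]: Controller stage unavailable=not, E-stop path inoperative=not → no input occurs → does not occur.

No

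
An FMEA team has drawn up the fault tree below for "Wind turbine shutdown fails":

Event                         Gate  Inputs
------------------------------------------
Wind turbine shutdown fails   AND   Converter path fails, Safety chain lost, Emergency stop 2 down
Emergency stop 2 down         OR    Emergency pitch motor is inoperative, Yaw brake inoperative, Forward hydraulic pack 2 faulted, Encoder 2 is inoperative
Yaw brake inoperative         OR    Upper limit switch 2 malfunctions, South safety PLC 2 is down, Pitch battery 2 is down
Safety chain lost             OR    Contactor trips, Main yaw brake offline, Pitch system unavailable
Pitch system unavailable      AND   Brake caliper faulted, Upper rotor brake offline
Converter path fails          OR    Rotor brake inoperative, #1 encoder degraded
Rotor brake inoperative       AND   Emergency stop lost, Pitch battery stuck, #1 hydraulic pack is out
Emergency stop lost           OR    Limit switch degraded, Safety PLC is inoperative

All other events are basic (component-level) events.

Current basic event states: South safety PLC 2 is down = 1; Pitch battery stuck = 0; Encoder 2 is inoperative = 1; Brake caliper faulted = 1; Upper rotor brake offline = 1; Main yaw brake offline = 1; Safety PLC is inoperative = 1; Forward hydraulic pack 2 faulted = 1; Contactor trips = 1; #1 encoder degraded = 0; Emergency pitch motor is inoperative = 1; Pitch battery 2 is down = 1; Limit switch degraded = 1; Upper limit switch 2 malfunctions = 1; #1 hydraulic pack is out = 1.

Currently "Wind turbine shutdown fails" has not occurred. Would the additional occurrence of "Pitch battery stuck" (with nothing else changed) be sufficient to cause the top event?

Counterfactual: set "Pitch battery stuck" to occurred.
Emergency stop lost [OR]: Limit switch degraded=occurs, Safety PLC is inoperative=occurs → at least one input occurs → occurs.
Rotor brake inoperative [AND]: Emergency stop lost=occurs, Pitch battery stuck=occurs, #1 hydraulic pack is out=occurs → all inputs occur → occurs.
Converter path fails [OR]: Rotor brake inoperative=occurs, #1 encoder degraded=not → at least one input occurs → occurs.
Pitch system unavailable [AND]: Brake caliper faulted=occurs, Upper rotor brake offline=occurs → all inputs occur → occurs.
Safety chain lost [OR]: Contactor trips=occurs, Main yaw brake offline=occurs, Pitch system unavailable=occurs → at least one input occurs → occurs.
Yaw brake inoperative [OR]: Upper limit switch 2 malfunctions=occurs, South safety PLC 2 is down=occurs, Pitch battery 2 is down=occurs → at least one input occurs → occurs.
Emergency stop 2 down [OR]: Emergency pitch motor is inoperative=occurs, Yaw brake inoperative=occurs, Forward hydraulic pack 2 faulted=occurs, Encoder 2 is inoperative=occurs → at least one input occurs → occurs.
Wind turbine shutdown fails [AND]: Converter path fails=occurs, Safety chain lost=occurs, Emergency stop 2 down=occurs → all inputs occur → occurs.

Yes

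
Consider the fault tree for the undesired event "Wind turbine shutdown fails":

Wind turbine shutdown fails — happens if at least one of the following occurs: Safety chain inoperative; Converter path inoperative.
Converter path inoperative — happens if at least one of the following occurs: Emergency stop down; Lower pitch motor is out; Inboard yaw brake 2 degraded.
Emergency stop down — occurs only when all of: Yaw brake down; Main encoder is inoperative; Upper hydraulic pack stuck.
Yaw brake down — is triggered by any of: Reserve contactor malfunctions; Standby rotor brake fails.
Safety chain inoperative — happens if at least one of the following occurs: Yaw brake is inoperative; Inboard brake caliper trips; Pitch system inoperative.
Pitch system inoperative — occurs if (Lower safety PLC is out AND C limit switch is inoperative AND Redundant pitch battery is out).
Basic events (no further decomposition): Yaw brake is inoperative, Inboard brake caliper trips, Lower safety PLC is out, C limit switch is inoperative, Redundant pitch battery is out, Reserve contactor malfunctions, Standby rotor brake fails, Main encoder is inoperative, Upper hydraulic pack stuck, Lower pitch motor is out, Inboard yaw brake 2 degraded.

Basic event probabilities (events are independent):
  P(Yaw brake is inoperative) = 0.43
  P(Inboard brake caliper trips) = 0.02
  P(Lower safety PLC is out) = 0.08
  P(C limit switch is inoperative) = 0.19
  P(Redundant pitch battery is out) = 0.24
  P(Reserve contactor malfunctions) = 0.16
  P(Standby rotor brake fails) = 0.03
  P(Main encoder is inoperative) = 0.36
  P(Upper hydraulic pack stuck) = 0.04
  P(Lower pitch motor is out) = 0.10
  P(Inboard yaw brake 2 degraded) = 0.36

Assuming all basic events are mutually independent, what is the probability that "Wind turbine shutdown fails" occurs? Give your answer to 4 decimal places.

0.6803

P(Pitch system inoperative) [AND] = 0.08 × 0.19 × 0.24 = 0.003648
P(Safety chain inoperative) [OR] = 1 − (1−0.43) × (1−0.02) × (1−0.003648) = 0.443438
P(Yaw brake down) [OR] = 1 − (1−0.16) × (1−0.03) = 0.185200
P(Emergency stop down) [AND] = 0.185200 × 0.36 × 0.04 = 0.002667
P(Converter path inoperative) [OR] = 1 − (1−0.002667) × (1−0.10) × (1−0.36) = 0.425536
P(Wind turbine shutdown fails) [OR] = 1 − (1−0.443438) × (1−0.425536) = 0.680275
Rounded to 4 decimal places: P(Wind turbine shutdown fails) ≈ 0.6803.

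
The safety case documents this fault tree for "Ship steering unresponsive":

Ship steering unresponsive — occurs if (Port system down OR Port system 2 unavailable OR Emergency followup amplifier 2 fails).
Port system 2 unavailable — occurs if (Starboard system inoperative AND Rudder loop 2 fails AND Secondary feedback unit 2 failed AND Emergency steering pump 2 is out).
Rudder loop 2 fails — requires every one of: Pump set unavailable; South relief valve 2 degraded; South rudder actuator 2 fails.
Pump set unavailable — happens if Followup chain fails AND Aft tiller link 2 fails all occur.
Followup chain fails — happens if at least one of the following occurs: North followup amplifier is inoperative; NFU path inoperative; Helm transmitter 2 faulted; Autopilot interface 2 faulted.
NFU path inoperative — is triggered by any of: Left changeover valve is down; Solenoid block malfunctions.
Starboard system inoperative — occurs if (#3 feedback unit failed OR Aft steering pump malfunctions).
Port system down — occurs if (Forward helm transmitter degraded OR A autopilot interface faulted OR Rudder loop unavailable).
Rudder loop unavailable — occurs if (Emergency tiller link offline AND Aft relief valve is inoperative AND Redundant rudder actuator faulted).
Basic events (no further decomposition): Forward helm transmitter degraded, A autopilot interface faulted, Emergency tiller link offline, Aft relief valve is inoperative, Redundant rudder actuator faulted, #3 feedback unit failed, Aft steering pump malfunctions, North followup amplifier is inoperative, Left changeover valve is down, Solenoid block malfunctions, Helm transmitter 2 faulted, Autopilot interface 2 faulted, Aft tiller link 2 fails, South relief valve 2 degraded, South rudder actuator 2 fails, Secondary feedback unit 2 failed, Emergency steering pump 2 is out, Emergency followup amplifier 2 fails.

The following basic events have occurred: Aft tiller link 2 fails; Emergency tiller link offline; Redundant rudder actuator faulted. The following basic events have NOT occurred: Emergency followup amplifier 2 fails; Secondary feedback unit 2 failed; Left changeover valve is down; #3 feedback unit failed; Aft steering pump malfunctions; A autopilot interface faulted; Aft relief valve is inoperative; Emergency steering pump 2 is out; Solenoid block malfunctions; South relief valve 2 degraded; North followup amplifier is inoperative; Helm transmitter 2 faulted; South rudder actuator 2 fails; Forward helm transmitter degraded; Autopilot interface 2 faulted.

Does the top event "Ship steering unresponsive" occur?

No

Rudder loop unavailable [AND]: Emergency tiller link offline=occurs, Aft relief valve is inoperative=not, Redundant rudder actuator faulted=occurs → not all inputs occur → does not occur.
Port system down [OR]: Forward helm transmitter degraded=not, A autopilot interface faulted=not, Rudder loop unavailable=not → no input occurs → does not occur.
Starboard system inoperative [OR]: #3 feedback unit failed=not, Aft steering pump malfunctions=not → no input occurs → does not occur.
NFU path inoperative [OR]: Left changeover valve is down=not, Solenoid block malfunctions=not → no input occurs → does not occur.
Followup chain fails [OR]: North followup amplifier is inoperative=not, NFU path inoperative=not, Helm transmitter 2 faulted=not, Autopilot interface 2 faulted=not → no input occurs → does not occur.
Pump set unavailable [AND]: Followup chain fails=not, Aft tiller link 2 fails=occurs → not all inputs occur → does not occur.
Rudder loop 2 fails [AND]: Pump set unavailable=not, South relief valve 2 degraded=not, South rudder actuator 2 fails=not → not all inputs occur → does not occur.
Port system 2 unavailable [AND]: Starboard system inoperative=not, Rudder loop 2 fails=not, Secondary feedback unit 2 failed=not, Emergency steering pump 2 is out=not → not all inputs occur → does not occur.
Ship steering unresponsive [OR]: Port system down=not, Port system 2 unavailable=not, Emergency followup amplifier 2 fails=not → no input occurs → does not occur.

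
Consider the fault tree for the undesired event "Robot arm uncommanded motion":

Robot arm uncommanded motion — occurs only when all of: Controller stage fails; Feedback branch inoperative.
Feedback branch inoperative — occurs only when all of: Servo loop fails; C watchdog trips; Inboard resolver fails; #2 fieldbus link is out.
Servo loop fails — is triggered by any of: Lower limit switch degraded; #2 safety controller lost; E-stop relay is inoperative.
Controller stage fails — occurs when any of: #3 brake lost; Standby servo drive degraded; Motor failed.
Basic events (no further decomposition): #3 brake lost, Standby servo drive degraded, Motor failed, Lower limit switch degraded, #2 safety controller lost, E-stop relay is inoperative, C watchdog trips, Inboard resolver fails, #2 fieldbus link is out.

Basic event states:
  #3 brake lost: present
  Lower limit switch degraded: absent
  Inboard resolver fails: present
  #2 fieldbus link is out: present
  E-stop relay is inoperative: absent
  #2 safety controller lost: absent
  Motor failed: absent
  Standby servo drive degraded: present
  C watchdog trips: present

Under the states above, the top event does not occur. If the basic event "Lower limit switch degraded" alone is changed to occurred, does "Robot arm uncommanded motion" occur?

Yes

Counterfactual: set "Lower limit switch degraded" to occurred.
Controller stage fails [OR]: #3 brake lost=occurs, Standby servo drive degraded=occurs, Motor failed=not → at least one input occurs → occurs.
Servo loop fails [OR]: Lower limit switch degraded=occurs, #2 safety controller lost=not, E-stop relay is inoperative=not → at least one input occurs → occurs.
Feedback branch inoperative [AND]: Servo loop fails=occurs, C watchdog trips=occurs, Inboard resolver fails=occurs, #2 fieldbus link is out=occurs → all inputs occur → occurs.
Robot arm uncommanded motion [AND]: Controller stage fails=occurs, Feedback branch inoperative=occurs → all inputs occur → occurs.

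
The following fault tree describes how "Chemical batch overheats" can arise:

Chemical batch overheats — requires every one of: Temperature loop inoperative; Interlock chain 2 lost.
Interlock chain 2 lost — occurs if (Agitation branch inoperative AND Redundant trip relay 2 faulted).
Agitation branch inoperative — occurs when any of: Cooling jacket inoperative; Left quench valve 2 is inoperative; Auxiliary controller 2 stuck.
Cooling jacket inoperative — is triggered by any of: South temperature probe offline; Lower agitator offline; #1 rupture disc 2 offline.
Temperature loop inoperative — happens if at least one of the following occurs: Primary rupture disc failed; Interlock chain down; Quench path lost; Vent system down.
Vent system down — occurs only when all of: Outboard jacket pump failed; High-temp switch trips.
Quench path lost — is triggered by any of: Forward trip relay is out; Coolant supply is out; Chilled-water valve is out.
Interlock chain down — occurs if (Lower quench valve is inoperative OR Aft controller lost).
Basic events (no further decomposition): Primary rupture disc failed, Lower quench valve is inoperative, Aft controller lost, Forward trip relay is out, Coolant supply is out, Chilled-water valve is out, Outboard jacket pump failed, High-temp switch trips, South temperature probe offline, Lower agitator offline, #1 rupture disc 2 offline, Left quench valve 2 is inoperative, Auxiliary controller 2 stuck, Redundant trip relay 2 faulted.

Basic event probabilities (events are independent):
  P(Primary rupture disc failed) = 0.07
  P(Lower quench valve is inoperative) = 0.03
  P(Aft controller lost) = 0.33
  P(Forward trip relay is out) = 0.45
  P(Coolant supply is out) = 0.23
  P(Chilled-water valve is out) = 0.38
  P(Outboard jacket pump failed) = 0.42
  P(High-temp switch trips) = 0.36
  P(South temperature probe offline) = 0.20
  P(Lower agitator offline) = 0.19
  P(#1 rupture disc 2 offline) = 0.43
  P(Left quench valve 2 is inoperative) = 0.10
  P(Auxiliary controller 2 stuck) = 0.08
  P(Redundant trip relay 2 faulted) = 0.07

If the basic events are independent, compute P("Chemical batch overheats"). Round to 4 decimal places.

P(Interlock chain down) [OR] = 1 − (1−0.03) × (1−0.33) = 0.350100
P(Quench path lost) [OR] = 1 − (1−0.45) × (1−0.23) × (1−0.38) = 0.737430
P(Vent system down) [AND] = 0.42 × 0.36 = 0.151200
P(Temperature loop inoperative) [OR] = 1 − (1−0.07) × (1−0.350100) × (1−0.737430) × (1−0.151200) = 0.865296
P(Cooling jacket inoperative) [OR] = 1 − (1−0.20) × (1−0.19) × (1−0.43) = 0.630640
P(Agitation branch inoperative) [OR] = 1 − (1−0.630640) × (1−0.10) × (1−0.08) = 0.694170
P(Interlock chain 2 lost) [AND] = 0.694170 × 0.07 = 0.048592
P(Chemical batch overheats) [AND] = 0.865296 × 0.048592 = 0.042046
Rounded to 4 decimal places: P(Chemical batch overheats) ≈ 0.0420.

0.0420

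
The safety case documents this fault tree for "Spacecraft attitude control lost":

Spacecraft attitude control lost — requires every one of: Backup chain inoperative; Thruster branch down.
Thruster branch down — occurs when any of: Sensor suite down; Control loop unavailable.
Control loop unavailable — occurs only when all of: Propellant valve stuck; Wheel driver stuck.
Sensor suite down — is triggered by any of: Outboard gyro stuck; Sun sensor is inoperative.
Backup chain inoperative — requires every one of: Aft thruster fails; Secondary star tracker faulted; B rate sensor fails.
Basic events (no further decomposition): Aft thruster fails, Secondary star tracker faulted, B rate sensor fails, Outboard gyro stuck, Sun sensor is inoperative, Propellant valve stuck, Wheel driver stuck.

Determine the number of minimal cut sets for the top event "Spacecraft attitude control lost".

Backup chain inoperative [AND]: one cut set from each child combined → 1 × 1 × 1 = 1 cut set(s).
Sensor suite down [OR]: union of children's cut sets → 2 cut set(s).
Control loop unavailable [AND]: one cut set from each child combined → 1 × 1 = 1 cut set(s).
Thruster branch down [OR]: union of children's cut sets → 3 cut set(s).
Spacecraft attitude control lost [AND]: one cut set from each child combined → 1 × 3 = 3 cut set(s).
Minimal cut sets: {Aft thruster fails, B rate sensor fails, Outboard gyro stuck, Secondary star tracker faulted}; {Aft thruster fails, B rate sensor fails, Secondary star tracker faulted, Sun sensor is inoperative}; {Aft thruster fails, B rate sensor fails, Propellant valve stuck, Secondary star tracker faulted, Wheel driver stuck}.

3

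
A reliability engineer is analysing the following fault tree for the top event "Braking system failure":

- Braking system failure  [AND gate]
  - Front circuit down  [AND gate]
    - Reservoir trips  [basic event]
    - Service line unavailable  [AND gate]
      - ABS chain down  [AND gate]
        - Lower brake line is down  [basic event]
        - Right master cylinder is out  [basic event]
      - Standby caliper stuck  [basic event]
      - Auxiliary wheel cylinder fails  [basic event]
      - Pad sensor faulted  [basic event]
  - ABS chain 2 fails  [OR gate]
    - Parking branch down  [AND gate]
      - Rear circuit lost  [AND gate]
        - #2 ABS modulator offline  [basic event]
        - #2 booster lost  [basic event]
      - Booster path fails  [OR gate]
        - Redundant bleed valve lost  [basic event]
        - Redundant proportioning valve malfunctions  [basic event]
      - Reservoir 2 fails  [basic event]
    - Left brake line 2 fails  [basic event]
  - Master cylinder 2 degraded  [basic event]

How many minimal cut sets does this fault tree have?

3

ABS chain down [AND]: one cut set from each child combined → 1 × 1 = 1 cut set(s).
Service line unavailable [AND]: one cut set from each child combined → 1 × 1 × 1 × 1 = 1 cut set(s).
Front circuit down [AND]: one cut set from each child combined → 1 × 1 = 1 cut set(s).
Rear circuit lost [AND]: one cut set from each child combined → 1 × 1 = 1 cut set(s).
Booster path fails [OR]: union of children's cut sets → 2 cut set(s).
Parking branch down [AND]: one cut set from each child combined → 1 × 2 × 1 = 2 cut set(s).
ABS chain 2 fails [OR]: union of children's cut sets → 3 cut set(s).
Braking system failure [AND]: one cut set from each child combined → 1 × 3 × 1 = 3 cut set(s).
Minimal cut sets: {#2 ABS modulator offline, #2 booster lost, Auxiliary wheel cylinder fails, Lower brake line is down, Master cylinder 2 degraded, Pad sensor faulted, Redundant bleed valve lost, Reservoir 2 fails, Reservoir trips, Right master cylinder is out, Standby caliper stuck}; {#2 ABS modulator offline, #2 booster lost, Auxiliary wheel cylinder fails, Lower brake line is down, Master cylinder 2 degraded, Pad sensor faulted, Redundant proportioning valve malfunctions, Reservoir 2 fails, Reservoir trips, Right master cylinder is out, Standby caliper stuck}; {Auxiliary wheel cylinder fails, Left brake line 2 fails, Lower brake line is down, Master cylinder 2 degraded, Pad sensor faulted, Reservoir trips, Right master cylinder is out, Standby caliper stuck}.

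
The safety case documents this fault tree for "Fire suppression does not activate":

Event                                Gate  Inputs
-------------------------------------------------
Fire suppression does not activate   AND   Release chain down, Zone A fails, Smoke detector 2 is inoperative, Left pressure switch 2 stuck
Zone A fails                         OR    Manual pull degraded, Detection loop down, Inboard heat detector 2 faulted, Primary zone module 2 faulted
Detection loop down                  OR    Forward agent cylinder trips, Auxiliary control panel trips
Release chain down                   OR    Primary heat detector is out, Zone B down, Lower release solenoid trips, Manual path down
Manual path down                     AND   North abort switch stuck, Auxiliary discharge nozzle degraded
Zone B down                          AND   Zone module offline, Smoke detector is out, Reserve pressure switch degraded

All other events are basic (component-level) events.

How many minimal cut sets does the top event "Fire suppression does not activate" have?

20

Zone B down [AND]: one cut set from each child combined → 1 × 1 × 1 = 1 cut set(s).
Manual path down [AND]: one cut set from each child combined → 1 × 1 = 1 cut set(s).
Release chain down [OR]: union of children's cut sets → 4 cut set(s).
Detection loop down [OR]: union of children's cut sets → 2 cut set(s).
Zone A fails [OR]: union of children's cut sets → 5 cut set(s).
Fire suppression does not activate [AND]: one cut set from each child combined → 4 × 5 × 1 × 1 = 20 cut set(s).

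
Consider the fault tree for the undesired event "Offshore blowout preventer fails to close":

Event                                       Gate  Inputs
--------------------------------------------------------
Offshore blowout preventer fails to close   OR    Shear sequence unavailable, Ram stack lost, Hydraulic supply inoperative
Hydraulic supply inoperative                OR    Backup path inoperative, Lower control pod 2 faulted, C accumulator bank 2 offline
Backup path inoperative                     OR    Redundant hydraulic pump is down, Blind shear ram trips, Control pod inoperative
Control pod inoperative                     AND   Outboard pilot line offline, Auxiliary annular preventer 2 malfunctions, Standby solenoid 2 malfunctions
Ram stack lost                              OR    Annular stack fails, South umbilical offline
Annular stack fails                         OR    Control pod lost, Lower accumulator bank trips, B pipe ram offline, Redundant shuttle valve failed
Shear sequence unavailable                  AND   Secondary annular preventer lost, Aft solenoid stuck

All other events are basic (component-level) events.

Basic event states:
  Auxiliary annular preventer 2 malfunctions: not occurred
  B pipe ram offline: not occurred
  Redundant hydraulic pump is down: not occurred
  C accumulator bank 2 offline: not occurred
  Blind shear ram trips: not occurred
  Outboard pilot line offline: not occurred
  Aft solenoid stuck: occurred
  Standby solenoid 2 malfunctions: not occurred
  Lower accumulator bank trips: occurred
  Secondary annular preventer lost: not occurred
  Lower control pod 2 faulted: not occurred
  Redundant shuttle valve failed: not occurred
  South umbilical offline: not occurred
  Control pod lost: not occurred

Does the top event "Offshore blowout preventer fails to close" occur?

Shear sequence unavailable [AND]: Secondary annular preventer lost=not, Aft solenoid stuck=occurs → not all inputs occur → does not occur.
Annular stack fails [OR]: Control pod lost=not, Lower accumulator bank trips=occurs, B pipe ram offline=not, Redundant shuttle valve failed=not → at least one input occurs → occurs.
Ram stack lost [OR]: Annular stack fails=occurs, South umbilical offline=not → at least one input occurs → occurs.
Control pod inoperative [AND]: Outboard pilot line offline=not, Auxiliary annular preventer 2 malfunctions=not, Standby solenoid 2 malfunctions=not → not all inputs occur → does not occur.
Backup path inoperative [OR]: Redundant hydraulic pump is down=not, Blind shear ram trips=not, Control pod inoperative=not → no input occurs → does not occur.
Hydraulic supply inoperative [OR]: Backup path inoperative=not, Lower control pod 2 faulted=not, C accumulator bank 2 offline=not → no input occurs → does not occur.
Offshore blowout preventer fails to close [OR]: Shear sequence unavailable=not, Ram stack lost=occurs, Hydraulic supply inoperative=not → at least one input occurs → occurs.

Yes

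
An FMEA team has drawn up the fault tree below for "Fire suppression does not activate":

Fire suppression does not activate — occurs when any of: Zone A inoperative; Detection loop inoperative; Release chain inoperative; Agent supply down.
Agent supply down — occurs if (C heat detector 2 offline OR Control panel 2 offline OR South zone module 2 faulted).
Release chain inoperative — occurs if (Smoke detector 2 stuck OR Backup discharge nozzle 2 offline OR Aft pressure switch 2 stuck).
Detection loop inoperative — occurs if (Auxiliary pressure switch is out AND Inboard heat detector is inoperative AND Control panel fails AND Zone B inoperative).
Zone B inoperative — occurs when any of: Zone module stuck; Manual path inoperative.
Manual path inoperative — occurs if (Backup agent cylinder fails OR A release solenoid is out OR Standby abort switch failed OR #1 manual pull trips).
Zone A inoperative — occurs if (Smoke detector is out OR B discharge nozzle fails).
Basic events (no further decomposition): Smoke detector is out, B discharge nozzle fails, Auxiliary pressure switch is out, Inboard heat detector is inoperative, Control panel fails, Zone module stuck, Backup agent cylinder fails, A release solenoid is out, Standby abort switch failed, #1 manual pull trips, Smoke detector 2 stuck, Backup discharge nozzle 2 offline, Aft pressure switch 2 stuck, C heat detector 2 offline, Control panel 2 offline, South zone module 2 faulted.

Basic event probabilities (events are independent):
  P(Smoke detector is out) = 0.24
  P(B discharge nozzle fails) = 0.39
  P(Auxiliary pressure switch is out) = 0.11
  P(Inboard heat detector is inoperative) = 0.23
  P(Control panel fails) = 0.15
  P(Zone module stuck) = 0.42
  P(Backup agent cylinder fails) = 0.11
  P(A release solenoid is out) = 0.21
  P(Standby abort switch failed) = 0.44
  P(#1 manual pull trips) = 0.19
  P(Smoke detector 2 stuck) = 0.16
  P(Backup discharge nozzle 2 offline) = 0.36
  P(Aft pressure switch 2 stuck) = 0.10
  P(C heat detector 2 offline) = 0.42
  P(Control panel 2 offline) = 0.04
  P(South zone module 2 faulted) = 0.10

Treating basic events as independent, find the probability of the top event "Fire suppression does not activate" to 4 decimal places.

P(Zone A inoperative) [OR] = 1 − (1−0.24) × (1−0.39) = 0.536400
P(Manual path inoperative) [OR] = 1 − (1−0.11) × (1−0.21) × (1−0.44) × (1−0.19) = 0.681074
P(Zone B inoperative) [OR] = 1 − (1−0.42) × (1−0.681074) = 0.815023
P(Detection loop inoperative) [AND] = 0.11 × 0.23 × 0.15 × 0.815023 = 0.003093
P(Release chain inoperative) [OR] = 1 − (1−0.16) × (1−0.36) × (1−0.10) = 0.516160
P(Agent supply down) [OR] = 1 − (1−0.42) × (1−0.04) × (1−0.10) = 0.498880
P(Fire suppression does not activate) [OR] = 1 − (1−0.536400) × (1−0.003093) × (1−0.516160) × (1−0.498880) = 0.887942
Rounded to 4 decimal places: P(Fire suppression does not activate) ≈ 0.8879.

0.8879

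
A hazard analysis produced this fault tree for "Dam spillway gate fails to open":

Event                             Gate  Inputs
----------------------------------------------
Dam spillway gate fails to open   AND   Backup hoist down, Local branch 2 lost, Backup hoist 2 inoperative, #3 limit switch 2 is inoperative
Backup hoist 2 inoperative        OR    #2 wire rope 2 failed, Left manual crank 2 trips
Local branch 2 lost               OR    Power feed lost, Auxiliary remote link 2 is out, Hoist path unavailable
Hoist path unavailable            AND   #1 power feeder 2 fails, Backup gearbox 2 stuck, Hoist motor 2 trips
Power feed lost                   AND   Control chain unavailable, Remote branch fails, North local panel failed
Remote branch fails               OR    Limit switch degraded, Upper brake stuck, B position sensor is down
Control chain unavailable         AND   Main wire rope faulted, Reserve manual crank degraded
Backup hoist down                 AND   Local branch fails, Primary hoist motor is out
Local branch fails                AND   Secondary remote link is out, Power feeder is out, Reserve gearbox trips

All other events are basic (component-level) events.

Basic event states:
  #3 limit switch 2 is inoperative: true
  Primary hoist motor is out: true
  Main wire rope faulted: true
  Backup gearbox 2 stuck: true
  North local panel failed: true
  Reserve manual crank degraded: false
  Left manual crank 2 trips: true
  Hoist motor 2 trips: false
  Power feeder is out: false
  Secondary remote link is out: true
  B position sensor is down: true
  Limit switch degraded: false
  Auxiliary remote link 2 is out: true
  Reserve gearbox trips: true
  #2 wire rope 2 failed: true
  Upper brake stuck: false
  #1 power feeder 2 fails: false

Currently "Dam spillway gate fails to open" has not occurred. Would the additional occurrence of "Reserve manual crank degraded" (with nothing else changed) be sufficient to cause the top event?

No

Counterfactual: set "Reserve manual crank degraded" to occurred.
Local branch fails [AND]: Secondary remote link is out=occurs, Power feeder is out=not, Reserve gearbox trips=occurs → not all inputs occur → does not occur.
Backup hoist down [AND]: Local branch fails=not, Primary hoist motor is out=occurs → not all inputs occur → does not occur.
Control chain unavailable [AND]: Main wire rope faulted=occurs, Reserve manual crank degraded=occurs → all inputs occur → occurs.
Remote branch fails [OR]: Limit switch degraded=not, Upper brake stuck=not, B position sensor is down=occurs → at least one input occurs → occurs.
Power feed lost [AND]: Control chain unavailable=occurs, Remote branch fails=occurs, North local panel failed=occurs → all inputs occur → occurs.
Hoist path unavailable [AND]: #1 power feeder 2 fails=not, Backup gearbox 2 stuck=occurs, Hoist motor 2 trips=not → not all inputs occur → does not occur.
Local branch 2 lost [OR]: Power feed lost=occurs, Auxiliary remote link 2 is out=occurs, Hoist path unavailable=not → at least one input occurs → occurs.
Backup hoist 2 inoperative [OR]: #2 wire rope 2 failed=occurs, Left manual crank 2 trips=occurs → at least one input occurs → occurs.
Dam spillway gate fails to open [AND]: Backup hoist down=not, Local branch 2 lost=occurs, Backup hoist 2 inoperative=occurs, #3 limit switch 2 is inoperative=occurs → not all inputs occur → does not occur.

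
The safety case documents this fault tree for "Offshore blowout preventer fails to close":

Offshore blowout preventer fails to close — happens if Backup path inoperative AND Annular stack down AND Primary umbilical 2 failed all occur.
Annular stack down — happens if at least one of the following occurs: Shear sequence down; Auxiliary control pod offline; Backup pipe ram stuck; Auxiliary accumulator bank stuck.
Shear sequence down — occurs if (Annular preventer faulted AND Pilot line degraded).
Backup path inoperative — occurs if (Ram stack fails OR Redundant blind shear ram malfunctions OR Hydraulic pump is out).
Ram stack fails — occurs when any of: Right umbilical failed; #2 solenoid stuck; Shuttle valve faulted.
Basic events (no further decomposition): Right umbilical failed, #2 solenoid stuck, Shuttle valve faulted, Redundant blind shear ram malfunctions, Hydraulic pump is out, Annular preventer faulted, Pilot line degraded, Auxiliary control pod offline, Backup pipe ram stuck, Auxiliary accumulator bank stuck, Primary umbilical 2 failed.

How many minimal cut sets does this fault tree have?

20

Ram stack fails [OR]: union of children's cut sets → 3 cut set(s).
Backup path inoperative [OR]: union of children's cut sets → 5 cut set(s).
Shear sequence down [AND]: one cut set from each child combined → 1 × 1 = 1 cut set(s).
Annular stack down [OR]: union of children's cut sets → 4 cut set(s).
Offshore blowout preventer fails to close [AND]: one cut set from each child combined → 5 × 4 × 1 = 20 cut set(s).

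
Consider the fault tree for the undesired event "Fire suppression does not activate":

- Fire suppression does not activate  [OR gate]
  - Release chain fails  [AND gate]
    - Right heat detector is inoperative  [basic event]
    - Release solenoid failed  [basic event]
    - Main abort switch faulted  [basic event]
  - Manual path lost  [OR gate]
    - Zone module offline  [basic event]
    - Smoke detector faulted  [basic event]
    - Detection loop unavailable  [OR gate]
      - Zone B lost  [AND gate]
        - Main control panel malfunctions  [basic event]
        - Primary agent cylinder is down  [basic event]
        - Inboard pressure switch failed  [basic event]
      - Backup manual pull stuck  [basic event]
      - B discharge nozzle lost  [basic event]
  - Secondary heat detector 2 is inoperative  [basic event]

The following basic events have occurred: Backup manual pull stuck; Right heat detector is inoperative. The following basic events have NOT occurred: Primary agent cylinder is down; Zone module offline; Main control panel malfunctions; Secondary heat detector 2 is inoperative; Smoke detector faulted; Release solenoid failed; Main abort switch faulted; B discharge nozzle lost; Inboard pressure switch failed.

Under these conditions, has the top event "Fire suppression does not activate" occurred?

Yes

Release chain fails [AND]: Right heat detector is inoperative=occurs, Release solenoid failed=not, Main abort switch faulted=not → not all inputs occur → does not occur.
Zone B lost [AND]: Main control panel malfunctions=not, Primary agent cylinder is down=not, Inboard pressure switch failed=not → not all inputs occur → does not occur.
Detection loop unavailable [OR]: Zone B lost=not, Backup manual pull stuck=occurs, B discharge nozzle lost=not → at least one input occurs → occurs.
Manual path lost [OR]: Zone module offline=not, Smoke detector faulted=not, Detection loop unavailable=occurs → at least one input occurs → occurs.
Fire suppression does not activate [OR]: Release chain fails=not, Manual path lost=occurs, Secondary heat detector 2 is inoperative=not → at least one input occurs → occurs.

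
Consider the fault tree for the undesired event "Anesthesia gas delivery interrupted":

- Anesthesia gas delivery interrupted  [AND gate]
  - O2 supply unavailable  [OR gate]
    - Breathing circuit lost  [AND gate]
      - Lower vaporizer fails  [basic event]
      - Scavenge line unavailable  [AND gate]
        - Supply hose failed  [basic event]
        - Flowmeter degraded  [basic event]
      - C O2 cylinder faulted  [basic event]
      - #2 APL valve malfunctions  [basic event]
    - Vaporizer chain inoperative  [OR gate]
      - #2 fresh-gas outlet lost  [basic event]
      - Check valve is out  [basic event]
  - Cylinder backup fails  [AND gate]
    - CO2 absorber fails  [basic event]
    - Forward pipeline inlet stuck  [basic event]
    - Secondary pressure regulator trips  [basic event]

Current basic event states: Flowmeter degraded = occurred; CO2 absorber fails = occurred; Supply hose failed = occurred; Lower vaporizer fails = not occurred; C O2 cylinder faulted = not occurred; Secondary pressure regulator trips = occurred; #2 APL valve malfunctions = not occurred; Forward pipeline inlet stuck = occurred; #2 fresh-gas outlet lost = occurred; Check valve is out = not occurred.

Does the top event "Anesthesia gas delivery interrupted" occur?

Scavenge line unavailable [AND]: Supply hose failed=occurs, Flowmeter degraded=occurs → all inputs occur → occurs.
Breathing circuit lost [AND]: Lower vaporizer fails=not, Scavenge line unavailable=occurs, C O2 cylinder faulted=not, #2 APL valve malfunctions=not → not all inputs occur → does not occur.
Vaporizer chain inoperative [OR]: #2 fresh-gas outlet lost=occurs, Check valve is out=not → at least one input occurs → occurs.
O2 supply unavailable [OR]: Breathing circuit lost=not, Vaporizer chain inoperative=occurs → at least one input occurs → occurs.
Cylinder backup fails [AND]: CO2 absorber fails=occurs, Forward pipeline inlet stuck=occurs, Secondary pressure regulator trips=occurs → all inputs occur → occurs.
Anesthesia gas delivery interrupted [AND]: O2 supply unavailable=occurs, Cylinder backup fails=occurs → all inputs occur → occurs.

Yes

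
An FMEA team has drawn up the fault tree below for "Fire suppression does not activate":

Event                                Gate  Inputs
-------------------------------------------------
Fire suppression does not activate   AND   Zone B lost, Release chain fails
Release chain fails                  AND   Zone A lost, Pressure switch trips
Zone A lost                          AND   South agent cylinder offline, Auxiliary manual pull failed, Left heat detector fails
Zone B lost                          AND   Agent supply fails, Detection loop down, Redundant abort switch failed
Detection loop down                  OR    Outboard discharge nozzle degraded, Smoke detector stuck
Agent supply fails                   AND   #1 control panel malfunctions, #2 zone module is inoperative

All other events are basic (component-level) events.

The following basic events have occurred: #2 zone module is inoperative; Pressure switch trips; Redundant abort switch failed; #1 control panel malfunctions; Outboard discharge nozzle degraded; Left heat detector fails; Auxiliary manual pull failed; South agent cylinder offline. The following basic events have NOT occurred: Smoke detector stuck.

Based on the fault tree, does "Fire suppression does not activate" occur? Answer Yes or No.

Yes

Agent supply fails [AND]: #1 control panel malfunctions=occurs, #2 zone module is inoperative=occurs → all inputs occur → occurs.
Detection loop down [OR]: Outboard discharge nozzle degraded=occurs, Smoke detector stuck=not → at least one input occurs → occurs.
Zone B lost [AND]: Agent supply fails=occurs, Detection loop down=occurs, Redundant abort switch failed=occurs → all inputs occur → occurs.
Zone A lost [AND]: South agent cylinder offline=occurs, Auxiliary manual pull failed=occurs, Left heat detector fails=occurs → all inputs occur → occurs.
Release chain fails [AND]: Zone A lost=occurs, Pressure switch trips=occurs → all inputs occur → occurs.
Fire suppression does not activate [AND]: Zone B lost=occurs, Release chain fails=occurs → all inputs occur → occurs.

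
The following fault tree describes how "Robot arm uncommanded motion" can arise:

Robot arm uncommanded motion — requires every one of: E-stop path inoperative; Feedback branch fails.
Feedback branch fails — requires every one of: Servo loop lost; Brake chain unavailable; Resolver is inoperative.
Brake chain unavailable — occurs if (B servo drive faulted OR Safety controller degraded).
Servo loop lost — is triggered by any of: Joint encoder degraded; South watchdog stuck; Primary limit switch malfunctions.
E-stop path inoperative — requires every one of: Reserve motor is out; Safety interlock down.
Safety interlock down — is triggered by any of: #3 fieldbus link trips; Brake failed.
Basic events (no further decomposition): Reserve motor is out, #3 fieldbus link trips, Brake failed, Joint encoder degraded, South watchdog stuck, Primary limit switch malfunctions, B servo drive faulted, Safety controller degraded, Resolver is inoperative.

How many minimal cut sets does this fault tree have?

Safety interlock down [OR]: union of children's cut sets → 2 cut set(s).
E-stop path inoperative [AND]: one cut set from each child combined → 1 × 2 = 2 cut set(s).
Servo loop lost [OR]: union of children's cut sets → 3 cut set(s).
Brake chain unavailable [OR]: union of children's cut sets → 2 cut set(s).
Feedback branch fails [AND]: one cut set from each child combined → 3 × 2 × 1 = 6 cut set(s).
Robot arm uncommanded motion [AND]: one cut set from each child combined → 2 × 6 = 12 cut set(s).

12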